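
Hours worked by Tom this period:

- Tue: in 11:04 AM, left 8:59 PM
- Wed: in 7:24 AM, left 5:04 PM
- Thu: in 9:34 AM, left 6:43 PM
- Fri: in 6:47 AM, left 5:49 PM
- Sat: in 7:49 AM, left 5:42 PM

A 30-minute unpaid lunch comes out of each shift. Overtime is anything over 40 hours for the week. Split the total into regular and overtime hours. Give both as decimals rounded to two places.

Regular 40.00 hours, overtime 7.15 hours

Tue: 11:04 AM–8:59 PM = 9 h 55 min; less 30 min break → 9 h 25 min
Wed: 7:24 AM–5:04 PM = 9 h 40 min; less 30 min break → 9 h 10 min
Thu: 9:34 AM–6:43 PM = 9 h 9 min; less 30 min break → 8 h 39 min
Fri: 6:47 AM–5:49 PM = 11 h 2 min; less 30 min break → 10 h 32 min
Sat: 7:49 AM–5:42 PM = 9 h 53 min; less 30 min break → 9 h 23 min
Total worked: 47 h 9 min = 47.15 h.
Threshold 40 h → overtime 7 h 9 min, regular 40 h 0 min.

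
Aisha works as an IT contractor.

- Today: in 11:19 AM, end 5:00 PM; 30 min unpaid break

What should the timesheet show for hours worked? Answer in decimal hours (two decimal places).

5.18 hours

Today: 11:19 AM–5:00 PM = 5 h 41 min; less 30 min break → 5 h 11 min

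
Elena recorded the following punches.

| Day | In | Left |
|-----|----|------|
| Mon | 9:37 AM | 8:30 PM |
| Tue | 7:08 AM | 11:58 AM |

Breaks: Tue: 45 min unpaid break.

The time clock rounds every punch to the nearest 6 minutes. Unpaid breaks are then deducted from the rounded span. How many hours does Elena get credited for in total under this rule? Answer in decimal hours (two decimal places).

Mon: in 9:37 AM→9:36 AM, out 8:30 PM→8:30 PM; 10 h 54 min
Tue: in 7:08 AM→7:06 AM, out 11:58 AM→12:00 PM; 4 h 54 min − 45 min = 4 h 9 min
Total credited: 15 h 3 min.

15.05 hours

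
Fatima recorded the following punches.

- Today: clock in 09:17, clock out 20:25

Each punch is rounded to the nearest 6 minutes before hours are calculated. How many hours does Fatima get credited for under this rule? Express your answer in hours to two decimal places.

Today: in 09:17→09:18, out 20:25→20:24; 11 h 6 min

11.10 hours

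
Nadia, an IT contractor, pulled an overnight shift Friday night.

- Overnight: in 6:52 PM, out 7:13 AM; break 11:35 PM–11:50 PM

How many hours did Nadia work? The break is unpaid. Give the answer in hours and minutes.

Overnight: 6:52 PM → midnight = 5 h 8 min; midnight → 7:13 AM = 7 h 13 min; span 12 h 21 min; less 15 min break → 12 h 6 min

12 h 6 min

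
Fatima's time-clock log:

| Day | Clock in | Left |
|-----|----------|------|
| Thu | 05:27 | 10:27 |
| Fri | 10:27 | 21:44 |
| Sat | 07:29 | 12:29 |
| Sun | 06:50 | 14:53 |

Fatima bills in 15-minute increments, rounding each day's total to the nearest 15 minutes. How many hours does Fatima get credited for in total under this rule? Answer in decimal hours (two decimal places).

29.25 hours

Thu: 05:27–10:27 = 5 h 0 min → rounds to 5 h 0 min
Fri: 10:27–21:44 = 11 h 17 min → rounds to 11 h 15 min
Sat: 07:29–12:29 = 5 h 0 min → rounds to 5 h 0 min
Sun: 06:50–14:53 = 8 h 3 min → rounds to 8 h 0 min
Total credited: 29 h 15 min.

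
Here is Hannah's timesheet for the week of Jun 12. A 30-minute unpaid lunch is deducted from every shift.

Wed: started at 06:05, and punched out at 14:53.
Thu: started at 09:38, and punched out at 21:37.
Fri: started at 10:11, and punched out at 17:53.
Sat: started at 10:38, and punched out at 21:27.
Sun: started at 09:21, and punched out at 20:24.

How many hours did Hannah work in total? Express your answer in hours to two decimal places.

47.85 hours

Wed: 06:05–14:53 = 8 h 48 min; less 30 min break → 8 h 18 min
Thu: 09:38–21:37 = 11 h 59 min; less 30 min break → 11 h 29 min
Fri: 10:11–17:53 = 7 h 42 min; less 30 min break → 7 h 12 min
Sat: 10:38–21:27 = 10 h 49 min; less 30 min break → 10 h 19 min
Sun: 09:21–20:24 = 11 h 3 min; less 30 min break → 10 h 33 min
Total: 8 h 18 min + 11 h 29 min + 7 h 12 min + 10 h 19 min + 10 h 33 min = 47 h 51 min.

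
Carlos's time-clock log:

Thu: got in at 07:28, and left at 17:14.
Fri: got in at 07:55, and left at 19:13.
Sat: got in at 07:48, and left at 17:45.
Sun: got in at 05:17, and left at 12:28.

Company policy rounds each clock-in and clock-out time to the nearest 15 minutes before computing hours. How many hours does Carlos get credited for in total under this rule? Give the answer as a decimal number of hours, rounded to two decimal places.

Thu: in 07:28→07:30, out 17:14→17:15; 9 h 45 min
Fri: in 07:55→08:00, out 19:13→19:15; 11 h 15 min
Sat: in 07:48→07:45, out 17:45→17:45; 10 h 0 min
Sun: in 05:17→05:15, out 12:28→12:30; 7 h 15 min
Total credited: 38 h 15 min.

38.25 hours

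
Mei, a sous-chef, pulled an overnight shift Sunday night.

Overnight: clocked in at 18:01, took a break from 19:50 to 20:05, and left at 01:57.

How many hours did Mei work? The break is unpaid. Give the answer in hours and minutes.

Overnight: 18:01 → midnight = 5 h 59 min; midnight → 01:57 = 1 h 57 min; span 7 h 56 min; less 15 min break → 7 h 41 min

7 h 41 min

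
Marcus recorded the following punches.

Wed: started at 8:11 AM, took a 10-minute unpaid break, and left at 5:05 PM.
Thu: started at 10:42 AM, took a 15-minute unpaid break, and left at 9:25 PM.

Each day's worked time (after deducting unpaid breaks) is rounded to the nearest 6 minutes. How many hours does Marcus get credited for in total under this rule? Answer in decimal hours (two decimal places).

Wed: 8:11 AM–5:05 PM = 8 h 54 min − 10 min = 8 h 44 min → rounds to 8 h 42 min
Thu: 10:42 AM–9:25 PM = 10 h 43 min − 15 min = 10 h 28 min → rounds to 10 h 30 min
Total credited: 19 h 12 min.

19.20 hours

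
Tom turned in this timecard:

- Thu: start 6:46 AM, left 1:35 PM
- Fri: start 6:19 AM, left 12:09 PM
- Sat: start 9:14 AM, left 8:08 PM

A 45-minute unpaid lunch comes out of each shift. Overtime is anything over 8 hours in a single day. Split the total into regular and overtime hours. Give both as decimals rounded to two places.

Regular 19.15 hours, overtime 2.15 hours

Thu: 6:46 AM–1:35 PM = 6 h 49 min; less 45 min break → 6 h 4 min
Fri: 6:19 AM–12:09 PM = 5 h 50 min; less 45 min break → 5 h 5 min
Sat: 9:14 AM–8:08 PM = 10 h 54 min; less 45 min break → 10 h 9 min
Thu reg 6 h 4 min / OT 0 h 0 min; Fri reg 5 h 5 min / OT 0 h 0 min; Sat reg 8 h 0 min / OT 2 h 9 min.
Totals: regular 19 h 9 min, overtime 2 h 9 min.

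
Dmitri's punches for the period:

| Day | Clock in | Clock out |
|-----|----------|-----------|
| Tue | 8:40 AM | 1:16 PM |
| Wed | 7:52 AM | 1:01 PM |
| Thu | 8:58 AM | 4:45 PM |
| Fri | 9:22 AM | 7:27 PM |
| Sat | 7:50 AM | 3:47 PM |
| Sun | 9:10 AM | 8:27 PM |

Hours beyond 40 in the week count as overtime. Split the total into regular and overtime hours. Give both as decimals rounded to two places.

Tue: 8:40 AM–1:16 PM = 4 h 36 min
Wed: 7:52 AM–1:01 PM = 5 h 9 min
Thu: 8:58 AM–4:45 PM = 7 h 47 min
Fri: 9:22 AM–7:27 PM = 10 h 5 min
Sat: 7:50 AM–3:47 PM = 7 h 57 min
Sun: 9:10 AM–8:27 PM = 11 h 17 min
Total worked: 46 h 51 min = 46.85 h.
Threshold 40 h → overtime 6 h 51 min, regular 40 h 0 min.

Regular 40.00 hours, overtime 6.85 hours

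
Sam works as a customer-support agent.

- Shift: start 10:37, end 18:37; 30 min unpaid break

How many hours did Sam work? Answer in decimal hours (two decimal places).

Shift: 10:37–18:37 = 8 h 0 min; less 30 min break → 7 h 30 min

7.50 hours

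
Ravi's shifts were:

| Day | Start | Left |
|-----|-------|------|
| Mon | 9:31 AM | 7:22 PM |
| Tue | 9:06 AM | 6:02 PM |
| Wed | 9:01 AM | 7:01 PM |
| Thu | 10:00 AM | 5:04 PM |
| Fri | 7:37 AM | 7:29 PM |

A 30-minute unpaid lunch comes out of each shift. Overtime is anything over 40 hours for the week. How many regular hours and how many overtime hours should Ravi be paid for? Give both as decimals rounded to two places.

Mon: 9:31 AM–7:22 PM = 9 h 51 min; less 30 min break → 9 h 21 min
Tue: 9:06 AM–6:02 PM = 8 h 56 min; less 30 min break → 8 h 26 min
Wed: 9:01 AM–7:01 PM = 10 h 0 min; less 30 min break → 9 h 30 min
Thu: 10:00 AM–5:04 PM = 7 h 4 min; less 30 min break → 6 h 34 min
Fri: 7:37 AM–7:29 PM = 11 h 52 min; less 30 min break → 11 h 22 min
Total worked: 45 h 13 min = 45.22 h.
Threshold 40 h → overtime 5 h 13 min, regular 40 h 0 min.

Regular 40.00 hours, overtime 5.22 hours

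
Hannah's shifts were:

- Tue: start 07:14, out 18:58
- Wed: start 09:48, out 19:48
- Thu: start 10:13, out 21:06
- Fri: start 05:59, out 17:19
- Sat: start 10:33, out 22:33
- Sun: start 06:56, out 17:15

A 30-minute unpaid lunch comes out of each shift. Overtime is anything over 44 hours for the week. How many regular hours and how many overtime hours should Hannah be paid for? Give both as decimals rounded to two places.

Regular 44.00 hours, overtime 19.27 hours

Tue: 07:14–18:58 = 11 h 44 min; less 30 min break → 11 h 14 min
Wed: 09:48–19:48 = 10 h 0 min; less 30 min break → 9 h 30 min
Thu: 10:13–21:06 = 10 h 53 min; less 30 min break → 10 h 23 min
Fri: 05:59–17:19 = 11 h 20 min; less 30 min break → 10 h 50 min
Sat: 10:33–22:33 = 12 h 0 min; less 30 min break → 11 h 30 min
Sun: 06:56–17:15 = 10 h 19 min; less 30 min break → 9 h 49 min
Total worked: 63 h 16 min = 63.27 h.
Threshold 44 h → overtime 19 h 16 min, regular 44 h 0 min.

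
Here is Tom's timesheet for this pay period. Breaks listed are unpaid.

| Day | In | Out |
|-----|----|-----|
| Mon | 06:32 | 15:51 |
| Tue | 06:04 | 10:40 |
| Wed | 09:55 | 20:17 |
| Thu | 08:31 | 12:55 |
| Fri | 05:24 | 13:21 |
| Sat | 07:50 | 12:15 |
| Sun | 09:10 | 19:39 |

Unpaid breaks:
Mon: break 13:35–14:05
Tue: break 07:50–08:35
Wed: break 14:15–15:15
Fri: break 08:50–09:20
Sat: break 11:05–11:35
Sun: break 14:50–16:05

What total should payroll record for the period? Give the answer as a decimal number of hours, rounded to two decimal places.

Mon: 06:32–15:51 = 9 h 19 min; less 30 min break → 8 h 49 min
Tue: 06:04–10:40 = 4 h 36 min; less 45 min break → 3 h 51 min
Wed: 09:55–20:17 = 10 h 22 min; less 60 min break → 9 h 22 min
Thu: 08:31–12:55 = 4 h 24 min
Fri: 05:24–13:21 = 7 h 57 min; less 30 min break → 7 h 27 min
Sat: 07:50–12:15 = 4 h 25 min; less 30 min break → 3 h 55 min
Sun: 09:10–19:39 = 10 h 29 min; less 75 min break → 9 h 14 min
Total: 8 h 49 min + 3 h 51 min + 9 h 22 min + 4 h 24 min + 7 h 27 min + 3 h 55 min + 9 h 14 min = 47 h 2 min.

47.03 hours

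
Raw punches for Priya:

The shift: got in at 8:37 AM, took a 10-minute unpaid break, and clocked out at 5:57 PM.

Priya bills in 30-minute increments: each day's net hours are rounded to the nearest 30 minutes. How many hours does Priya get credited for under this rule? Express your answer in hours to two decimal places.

The shift: 8:37 AM–5:57 PM = 9 h 20 min − 10 min = 9 h 10 min → rounds to 9 h 0 min

9.00 hours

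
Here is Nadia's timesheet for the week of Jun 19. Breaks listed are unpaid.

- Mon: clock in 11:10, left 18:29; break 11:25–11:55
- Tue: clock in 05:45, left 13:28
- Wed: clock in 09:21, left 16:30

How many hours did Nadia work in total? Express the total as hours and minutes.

Mon: 11:10–18:29 = 7 h 19 min; less 30 min break → 6 h 49 min
Tue: 05:45–13:28 = 7 h 43 min
Wed: 09:21–16:30 = 7 h 9 min
Total: 6 h 49 min + 7 h 43 min + 7 h 9 min = 21 h 41 min.

21 h 41 min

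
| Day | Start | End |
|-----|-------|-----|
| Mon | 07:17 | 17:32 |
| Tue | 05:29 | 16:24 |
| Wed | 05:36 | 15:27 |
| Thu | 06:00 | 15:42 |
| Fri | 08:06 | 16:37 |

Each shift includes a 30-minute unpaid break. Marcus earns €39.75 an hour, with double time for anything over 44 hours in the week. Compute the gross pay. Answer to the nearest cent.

€1966.30

Mon: 07:17–17:32 = 10 h 15 min; less 30 min break → 9 h 45 min
Tue: 05:29–16:24 = 10 h 55 min; less 30 min break → 10 h 25 min
Wed: 05:36–15:27 = 9 h 51 min; less 30 min break → 9 h 21 min
Thu: 06:00–15:42 = 9 h 42 min; less 30 min break → 9 h 12 min
Fri: 08:06–16:37 = 8 h 31 min; less 30 min break → 8 h 1 min
Total worked: 46 h 44 min = 2804 min.
Regular 44 h 0 min = 2640 min at €39.75/h; overtime 2 h 44 min = 164 min at €79.50/h.
Pay = (2640 × €39.75 + 164 × €79.50) ÷ 60 = €1966.30.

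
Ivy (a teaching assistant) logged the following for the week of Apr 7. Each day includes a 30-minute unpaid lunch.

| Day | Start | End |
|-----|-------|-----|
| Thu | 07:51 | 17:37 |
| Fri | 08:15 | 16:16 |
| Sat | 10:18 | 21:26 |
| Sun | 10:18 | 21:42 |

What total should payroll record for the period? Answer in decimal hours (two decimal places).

Thu: 07:51–17:37 = 9 h 46 min; less 30 min break → 9 h 16 min
Fri: 08:15–16:16 = 8 h 1 min; less 30 min break → 7 h 31 min
Sat: 10:18–21:26 = 11 h 8 min; less 30 min break → 10 h 38 min
Sun: 10:18–21:42 = 11 h 24 min; less 30 min break → 10 h 54 min
Total: 9 h 16 min + 7 h 31 min + 10 h 38 min + 10 h 54 min = 38 h 19 min.

38.32 hours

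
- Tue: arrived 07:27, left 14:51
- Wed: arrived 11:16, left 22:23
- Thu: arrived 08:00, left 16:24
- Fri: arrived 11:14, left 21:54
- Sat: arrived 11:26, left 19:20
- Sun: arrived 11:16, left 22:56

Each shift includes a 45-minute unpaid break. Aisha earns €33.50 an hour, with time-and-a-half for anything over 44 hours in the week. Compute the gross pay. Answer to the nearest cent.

Tue: 07:27–14:51 = 7 h 24 min; less 45 min break → 6 h 39 min
Wed: 11:16–22:23 = 11 h 7 min; less 45 min break → 10 h 22 min
Thu: 08:00–16:24 = 8 h 24 min; less 45 min break → 7 h 39 min
Fri: 11:14–21:54 = 10 h 40 min; less 45 min break → 9 h 55 min
Sat: 11:26–19:20 = 7 h 54 min; less 45 min break → 7 h 9 min
Sun: 11:16–22:56 = 11 h 40 min; less 45 min break → 10 h 55 min
Total worked: 52 h 39 min = 3159 min.
Regular 44 h 0 min = 2640 min at €33.50/h; overtime 8 h 39 min = 519 min at €50.25/h.
Pay = (2640 × €33.50 + 519 × €50.25) ÷ 60 = €1908.66.

€1908.66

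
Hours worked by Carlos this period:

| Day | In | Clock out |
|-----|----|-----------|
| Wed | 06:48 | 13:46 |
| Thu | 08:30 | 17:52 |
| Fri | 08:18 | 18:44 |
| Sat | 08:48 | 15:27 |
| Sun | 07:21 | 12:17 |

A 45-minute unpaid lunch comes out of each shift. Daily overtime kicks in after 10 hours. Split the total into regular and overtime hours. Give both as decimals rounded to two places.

Wed: 06:48–13:46 = 6 h 58 min; less 45 min break → 6 h 13 min
Thu: 08:30–17:52 = 9 h 22 min; less 45 min break → 8 h 37 min
Fri: 08:18–18:44 = 10 h 26 min; less 45 min break → 9 h 41 min
Sat: 08:48–15:27 = 6 h 39 min; less 45 min break → 5 h 54 min
Sun: 07:21–12:17 = 4 h 56 min; less 45 min break → 4 h 11 min
Wed reg 6 h 13 min / OT 0 h 0 min; Thu reg 8 h 37 min / OT 0 h 0 min; Fri reg 9 h 41 min / OT 0 h 0 min; Sat reg 5 h 54 min / OT 0 h 0 min; Sun reg 4 h 11 min / OT 0 h 0 min.
Totals: regular 34 h 36 min, overtime 0 h 0 min.

Regular 34.60 hours, overtime 0.00 hours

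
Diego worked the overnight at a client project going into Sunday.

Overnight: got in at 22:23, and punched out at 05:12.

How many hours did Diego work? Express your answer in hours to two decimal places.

6.82 hours

Overnight: 22:23 → midnight = 1 h 37 min; midnight → 05:12 = 5 h 12 min; span 6 h 49 min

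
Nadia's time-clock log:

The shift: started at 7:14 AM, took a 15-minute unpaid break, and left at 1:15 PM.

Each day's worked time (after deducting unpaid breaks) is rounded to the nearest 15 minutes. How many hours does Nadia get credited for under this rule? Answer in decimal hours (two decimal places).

5.75 hours

The shift: 7:14 AM–1:15 PM = 6 h 1 min − 15 min = 5 h 46 min → rounds to 5 h 45 min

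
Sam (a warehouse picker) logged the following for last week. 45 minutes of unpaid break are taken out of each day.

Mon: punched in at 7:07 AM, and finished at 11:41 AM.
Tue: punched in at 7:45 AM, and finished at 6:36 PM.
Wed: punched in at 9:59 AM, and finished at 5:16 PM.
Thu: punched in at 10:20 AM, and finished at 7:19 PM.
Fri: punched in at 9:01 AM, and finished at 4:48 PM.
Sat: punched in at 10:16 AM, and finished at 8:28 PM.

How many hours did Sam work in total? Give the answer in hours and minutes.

45 h 10 min

Mon: 7:07 AM–11:41 AM = 4 h 34 min; less 45 min break → 3 h 49 min
Tue: 7:45 AM–6:36 PM = 10 h 51 min; less 45 min break → 10 h 6 min
Wed: 9:59 AM–5:16 PM = 7 h 17 min; less 45 min break → 6 h 32 min
Thu: 10:20 AM–7:19 PM = 8 h 59 min; less 45 min break → 8 h 14 min
Fri: 9:01 AM–4:48 PM = 7 h 47 min; less 45 min break → 7 h 2 min
Sat: 10:16 AM–8:28 PM = 10 h 12 min; less 45 min break → 9 h 27 min
Total: 3 h 49 min + 10 h 6 min + 6 h 32 min + 8 h 14 min + 7 h 2 min + 9 h 27 min = 45 h 10 min.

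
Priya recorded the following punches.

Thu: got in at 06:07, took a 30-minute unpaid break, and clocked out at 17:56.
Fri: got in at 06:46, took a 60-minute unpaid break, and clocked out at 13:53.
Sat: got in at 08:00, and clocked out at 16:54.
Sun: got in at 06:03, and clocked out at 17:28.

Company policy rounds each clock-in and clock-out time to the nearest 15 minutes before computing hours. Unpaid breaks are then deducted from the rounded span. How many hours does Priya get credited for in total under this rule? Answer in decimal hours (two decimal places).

Thu: in 06:07→06:00, out 17:56→18:00; 12 h 0 min − 30 min = 11 h 30 min
Fri: in 06:46→06:45, out 13:53→14:00; 7 h 15 min − 60 min = 6 h 15 min
Sat: in 08:00→08:00, out 16:54→17:00; 9 h 0 min
Sun: in 06:03→06:00, out 17:28→17:30; 11 h 30 min
Total credited: 38 h 15 min.

38.25 hours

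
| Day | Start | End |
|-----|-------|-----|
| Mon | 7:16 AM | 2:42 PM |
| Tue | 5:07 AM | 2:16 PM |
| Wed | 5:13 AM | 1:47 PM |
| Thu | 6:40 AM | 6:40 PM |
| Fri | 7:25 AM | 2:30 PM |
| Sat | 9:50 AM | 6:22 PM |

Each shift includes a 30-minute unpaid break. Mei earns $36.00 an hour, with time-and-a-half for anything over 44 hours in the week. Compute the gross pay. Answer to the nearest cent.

$1895.40

Mon: 7:16 AM–2:42 PM = 7 h 26 min; less 30 min break → 6 h 56 min
Tue: 5:07 AM–2:16 PM = 9 h 9 min; less 30 min break → 8 h 39 min
Wed: 5:13 AM–1:47 PM = 8 h 34 min; less 30 min break → 8 h 4 min
Thu: 6:40 AM–6:40 PM = 12 h 0 min; less 30 min break → 11 h 30 min
Fri: 7:25 AM–2:30 PM = 7 h 5 min; less 30 min break → 6 h 35 min
Sat: 9:50 AM–6:22 PM = 8 h 32 min; less 30 min break → 8 h 2 min
Total worked: 49 h 46 min = 2986 min.
Regular 44 h 0 min = 2640 min at $36.00/h; overtime 5 h 46 min = 346 min at $54.00/h.
Pay = (2640 × $36.00 + 346 × $54.00) ÷ 60 = $1895.40.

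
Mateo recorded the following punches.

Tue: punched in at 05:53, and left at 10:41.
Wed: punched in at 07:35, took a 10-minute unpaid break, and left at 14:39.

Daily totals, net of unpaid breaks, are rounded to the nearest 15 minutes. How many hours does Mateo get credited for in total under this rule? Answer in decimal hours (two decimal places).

11.75 hours

Tue: 05:53–10:41 = 4 h 48 min → rounds to 4 h 45 min
Wed: 07:35–14:39 = 7 h 4 min − 10 min = 6 h 54 min → rounds to 7 h 0 min
Total credited: 11 h 45 min.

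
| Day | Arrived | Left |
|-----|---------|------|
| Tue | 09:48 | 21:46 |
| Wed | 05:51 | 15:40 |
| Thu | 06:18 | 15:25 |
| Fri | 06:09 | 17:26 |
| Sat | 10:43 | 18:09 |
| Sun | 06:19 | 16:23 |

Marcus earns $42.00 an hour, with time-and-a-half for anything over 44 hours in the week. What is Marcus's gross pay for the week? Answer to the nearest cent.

$2836.05

Tue: 09:48–21:46 = 11 h 58 min
Wed: 05:51–15:40 = 9 h 49 min
Thu: 06:18–15:25 = 9 h 7 min
Fri: 06:09–17:26 = 11 h 17 min
Sat: 10:43–18:09 = 7 h 26 min
Sun: 06:19–16:23 = 10 h 4 min
Total worked: 59 h 41 min = 3581 min.
Regular 44 h 0 min = 2640 min at $42.00/h; overtime 15 h 41 min = 941 min at $63.00/h.
Pay = (2640 × $42.00 + 941 × $63.00) ÷ 60 = $2836.05.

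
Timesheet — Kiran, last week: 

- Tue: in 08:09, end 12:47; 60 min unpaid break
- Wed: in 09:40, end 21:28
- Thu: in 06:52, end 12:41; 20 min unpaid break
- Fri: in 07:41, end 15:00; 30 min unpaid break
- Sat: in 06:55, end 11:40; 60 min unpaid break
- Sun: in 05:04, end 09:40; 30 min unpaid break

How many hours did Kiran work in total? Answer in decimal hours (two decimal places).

Tue: 08:09–12:47 = 4 h 38 min; less 60 min break → 3 h 38 min
Wed: 09:40–21:28 = 11 h 48 min
Thu: 06:52–12:41 = 5 h 49 min; less 20 min break → 5 h 29 min
Fri: 07:41–15:00 = 7 h 19 min; less 30 min break → 6 h 49 min
Sat: 06:55–11:40 = 4 h 45 min; less 60 min break → 3 h 45 min
Sun: 05:04–09:40 = 4 h 36 min; less 30 min break → 4 h 6 min
Total: 3 h 38 min + 11 h 48 min + 5 h 29 min + 6 h 49 min + 3 h 45 min + 4 h 6 min = 35 h 35 min.

35.58 hours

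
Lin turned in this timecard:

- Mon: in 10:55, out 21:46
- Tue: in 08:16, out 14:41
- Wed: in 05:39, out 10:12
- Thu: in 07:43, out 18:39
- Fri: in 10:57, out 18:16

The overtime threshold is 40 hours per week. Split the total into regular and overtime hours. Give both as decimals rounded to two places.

Regular 40.00 hours, overtime 0.07 hours

Mon: 10:55–21:46 = 10 h 51 min
Tue: 08:16–14:41 = 6 h 25 min
Wed: 05:39–10:12 = 4 h 33 min
Thu: 07:43–18:39 = 10 h 56 min
Fri: 10:57–18:16 = 7 h 19 min
Total worked: 40 h 4 min = 40.07 h.
Threshold 40 h → overtime 0 h 4 min, regular 40 h 0 min.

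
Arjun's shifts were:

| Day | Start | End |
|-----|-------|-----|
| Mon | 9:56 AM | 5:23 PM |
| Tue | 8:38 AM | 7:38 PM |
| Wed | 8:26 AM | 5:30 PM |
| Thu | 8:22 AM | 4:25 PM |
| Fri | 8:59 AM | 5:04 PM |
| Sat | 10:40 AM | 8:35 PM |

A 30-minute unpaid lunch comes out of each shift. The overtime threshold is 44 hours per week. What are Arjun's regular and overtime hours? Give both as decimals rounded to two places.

Regular 44.00 hours, overtime 6.57 hours

Mon: 9:56 AM–5:23 PM = 7 h 27 min; less 30 min break → 6 h 57 min
Tue: 8:38 AM–7:38 PM = 11 h 0 min; less 30 min break → 10 h 30 min
Wed: 8:26 AM–5:30 PM = 9 h 4 min; less 30 min break → 8 h 34 min
Thu: 8:22 AM–4:25 PM = 8 h 3 min; less 30 min break → 7 h 33 min
Fri: 8:59 AM–5:04 PM = 8 h 5 min; less 30 min break → 7 h 35 min
Sat: 10:40 AM–8:35 PM = 9 h 55 min; less 30 min break → 9 h 25 min
Total worked: 50 h 34 min = 50.57 h.
Threshold 44 h → overtime 6 h 34 min, regular 44 h 0 min.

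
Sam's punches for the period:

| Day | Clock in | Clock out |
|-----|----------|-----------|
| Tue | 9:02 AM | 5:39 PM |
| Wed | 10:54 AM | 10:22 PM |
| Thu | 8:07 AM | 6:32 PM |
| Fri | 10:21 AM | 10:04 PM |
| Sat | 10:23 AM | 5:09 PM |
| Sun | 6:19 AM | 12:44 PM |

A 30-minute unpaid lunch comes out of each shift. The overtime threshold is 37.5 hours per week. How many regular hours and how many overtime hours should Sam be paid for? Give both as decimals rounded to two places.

Tue: 9:02 AM–5:39 PM = 8 h 37 min; less 30 min break → 8 h 7 min
Wed: 10:54 AM–10:22 PM = 11 h 28 min; less 30 min break → 10 h 58 min
Thu: 8:07 AM–6:32 PM = 10 h 25 min; less 30 min break → 9 h 55 min
Fri: 10:21 AM–10:04 PM = 11 h 43 min; less 30 min break → 11 h 13 min
Sat: 10:23 AM–5:09 PM = 6 h 46 min; less 30 min break → 6 h 16 min
Sun: 6:19 AM–12:44 PM = 6 h 25 min; less 30 min break → 5 h 55 min
Total worked: 52 h 24 min = 52.40 h.
Threshold 37.5 h → overtime 14 h 54 min, regular 37 h 30 min.

Regular 37.50 hours, overtime 14.90 hours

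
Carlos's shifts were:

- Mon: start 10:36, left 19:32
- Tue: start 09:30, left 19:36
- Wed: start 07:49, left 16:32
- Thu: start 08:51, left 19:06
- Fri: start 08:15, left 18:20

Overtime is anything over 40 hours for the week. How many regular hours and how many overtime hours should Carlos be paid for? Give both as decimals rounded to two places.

Regular 40.00 hours, overtime 8.08 hours

Mon: 10:36–19:32 = 8 h 56 min
Tue: 09:30–19:36 = 10 h 6 min
Wed: 07:49–16:32 = 8 h 43 min
Thu: 08:51–19:06 = 10 h 15 min
Fri: 08:15–18:20 = 10 h 5 min
Total worked: 48 h 5 min = 48.08 h.
Threshold 40 h → overtime 8 h 5 min, regular 40 h 0 min.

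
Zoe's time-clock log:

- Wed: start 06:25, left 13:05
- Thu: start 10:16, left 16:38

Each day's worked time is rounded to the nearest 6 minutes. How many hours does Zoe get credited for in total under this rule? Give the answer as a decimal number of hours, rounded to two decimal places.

Wed: 06:25–13:05 = 6 h 40 min → rounds to 6 h 42 min
Thu: 10:16–16:38 = 6 h 22 min → rounds to 6 h 24 min
Total credited: 13 h 6 min.

13.10 hours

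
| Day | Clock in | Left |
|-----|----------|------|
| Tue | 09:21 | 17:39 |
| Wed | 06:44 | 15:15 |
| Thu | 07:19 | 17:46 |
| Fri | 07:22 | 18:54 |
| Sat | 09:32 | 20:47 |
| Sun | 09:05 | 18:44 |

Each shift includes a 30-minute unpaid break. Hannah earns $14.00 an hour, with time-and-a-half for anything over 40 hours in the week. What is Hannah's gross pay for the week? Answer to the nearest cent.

$910.70

Tue: 09:21–17:39 = 8 h 18 min; less 30 min break → 7 h 48 min
Wed: 06:44–15:15 = 8 h 31 min; less 30 min break → 8 h 1 min
Thu: 07:19–17:46 = 10 h 27 min; less 30 min break → 9 h 57 min
Fri: 07:22–18:54 = 11 h 32 min; less 30 min break → 11 h 2 min
Sat: 09:32–20:47 = 11 h 15 min; less 30 min break → 10 h 45 min
Sun: 09:05–18:44 = 9 h 39 min; less 30 min break → 9 h 9 min
Total worked: 56 h 42 min = 3402 min.
Regular 40 h 0 min = 2400 min at $14.00/h; overtime 16 h 42 min = 1002 min at $21.00/h.
Pay = (2400 × $14.00 + 1002 × $21.00) ÷ 60 = $910.70.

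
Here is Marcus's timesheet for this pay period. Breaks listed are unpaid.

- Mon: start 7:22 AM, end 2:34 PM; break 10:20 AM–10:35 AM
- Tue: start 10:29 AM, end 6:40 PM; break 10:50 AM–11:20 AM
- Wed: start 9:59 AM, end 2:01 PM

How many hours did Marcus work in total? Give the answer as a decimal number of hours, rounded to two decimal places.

18.67 hours

Mon: 7:22 AM–2:34 PM = 7 h 12 min; less 15 min break → 6 h 57 min
Tue: 10:29 AM–6:40 PM = 8 h 11 min; less 30 min break → 7 h 41 min
Wed: 9:59 AM–2:01 PM = 4 h 2 min
Total: 6 h 57 min + 7 h 41 min + 4 h 2 min = 18 h 40 min.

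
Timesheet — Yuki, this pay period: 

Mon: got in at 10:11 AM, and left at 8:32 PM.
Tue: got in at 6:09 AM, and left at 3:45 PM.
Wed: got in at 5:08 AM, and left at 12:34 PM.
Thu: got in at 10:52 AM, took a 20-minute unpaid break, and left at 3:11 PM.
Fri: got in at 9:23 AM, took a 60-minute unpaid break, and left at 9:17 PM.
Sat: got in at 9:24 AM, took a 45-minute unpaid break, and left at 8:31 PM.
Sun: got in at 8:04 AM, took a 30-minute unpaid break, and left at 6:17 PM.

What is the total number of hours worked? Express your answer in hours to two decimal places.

Mon: 10:11 AM–8:32 PM = 10 h 21 min
Tue: 6:09 AM–3:45 PM = 9 h 36 min
Wed: 5:08 AM–12:34 PM = 7 h 26 min
Thu: 10:52 AM–3:11 PM = 4 h 19 min; less 20 min break → 3 h 59 min
Fri: 9:23 AM–9:17 PM = 11 h 54 min; less 60 min break → 10 h 54 min
Sat: 9:24 AM–8:31 PM = 11 h 7 min; less 45 min break → 10 h 22 min
Sun: 8:04 AM–6:17 PM = 10 h 13 min; less 30 min break → 9 h 43 min
Total: 10 h 21 min + 9 h 36 min + 7 h 26 min + 3 h 59 min + 10 h 54 min + 10 h 22 min + 9 h 43 min = 62 h 21 min.

62.35 hours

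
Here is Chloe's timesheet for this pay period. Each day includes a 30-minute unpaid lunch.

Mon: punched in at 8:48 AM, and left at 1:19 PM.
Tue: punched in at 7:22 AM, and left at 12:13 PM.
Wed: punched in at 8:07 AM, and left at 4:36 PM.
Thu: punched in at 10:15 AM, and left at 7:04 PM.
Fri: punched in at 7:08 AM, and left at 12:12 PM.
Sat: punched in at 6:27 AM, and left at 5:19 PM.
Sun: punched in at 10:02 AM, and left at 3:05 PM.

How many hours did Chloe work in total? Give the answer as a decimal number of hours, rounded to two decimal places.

44.15 hours

Mon: 8:48 AM–1:19 PM = 4 h 31 min; less 30 min break → 4 h 1 min
Tue: 7:22 AM–12:13 PM = 4 h 51 min; less 30 min break → 4 h 21 min
Wed: 8:07 AM–4:36 PM = 8 h 29 min; less 30 min break → 7 h 59 min
Thu: 10:15 AM–7:04 PM = 8 h 49 min; less 30 min break → 8 h 19 min
Fri: 7:08 AM–12:12 PM = 5 h 4 min; less 30 min break → 4 h 34 min
Sat: 6:27 AM–5:19 PM = 10 h 52 min; less 30 min break → 10 h 22 min
Sun: 10:02 AM–3:05 PM = 5 h 3 min; less 30 min break → 4 h 33 min
Total: 4 h 1 min + 4 h 21 min + 7 h 59 min + 8 h 19 min + 4 h 34 min + 10 h 22 min + 4 h 33 min = 44 h 9 min.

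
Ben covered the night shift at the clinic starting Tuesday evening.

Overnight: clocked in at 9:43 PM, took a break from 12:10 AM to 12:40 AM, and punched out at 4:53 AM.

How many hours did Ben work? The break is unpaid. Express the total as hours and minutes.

6 h 40 min

Overnight: 9:43 PM → midnight = 2 h 17 min; midnight → 4:53 AM = 4 h 53 min; span 7 h 10 min; less 30 min break → 6 h 40 min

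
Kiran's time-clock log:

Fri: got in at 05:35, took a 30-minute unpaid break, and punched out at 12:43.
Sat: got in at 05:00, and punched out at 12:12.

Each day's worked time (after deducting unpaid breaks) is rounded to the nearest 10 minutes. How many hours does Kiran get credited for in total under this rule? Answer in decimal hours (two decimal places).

Fri: 05:35–12:43 = 7 h 8 min − 30 min = 6 h 38 min → rounds to 6 h 40 min
Sat: 05:00–12:12 = 7 h 12 min → rounds to 7 h 10 min
Total credited: 13 h 50 min.

13.83 hours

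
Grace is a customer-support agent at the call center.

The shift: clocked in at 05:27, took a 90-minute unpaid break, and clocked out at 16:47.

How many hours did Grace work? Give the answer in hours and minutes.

The shift: 05:27–16:47 = 11 h 20 min; less 90 min break → 9 h 50 min

9 h 50 min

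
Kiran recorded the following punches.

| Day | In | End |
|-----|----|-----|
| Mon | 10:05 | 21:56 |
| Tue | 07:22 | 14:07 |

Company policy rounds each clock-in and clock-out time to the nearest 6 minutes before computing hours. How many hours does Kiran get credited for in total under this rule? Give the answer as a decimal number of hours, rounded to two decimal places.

Mon: in 10:05→10:06, out 21:56→21:54; 11 h 48 min
Tue: in 07:22→07:24, out 14:07→14:06; 6 h 42 min
Total credited: 18 h 30 min.

18.50 hours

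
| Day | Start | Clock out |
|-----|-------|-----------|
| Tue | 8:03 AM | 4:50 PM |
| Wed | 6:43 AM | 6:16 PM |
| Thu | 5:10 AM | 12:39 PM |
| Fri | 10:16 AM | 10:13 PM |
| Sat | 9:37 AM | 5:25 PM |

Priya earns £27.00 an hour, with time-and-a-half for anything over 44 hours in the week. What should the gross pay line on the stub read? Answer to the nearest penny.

£1332.45

Tue: 8:03 AM–4:50 PM = 8 h 47 min
Wed: 6:43 AM–6:16 PM = 11 h 33 min
Thu: 5:10 AM–12:39 PM = 7 h 29 min
Fri: 10:16 AM–10:13 PM = 11 h 57 min
Sat: 9:37 AM–5:25 PM = 7 h 48 min
Total worked: 47 h 34 min = 2854 min.
Regular 44 h 0 min = 2640 min at £27.00/h; overtime 3 h 34 min = 214 min at £40.50/h.
Pay = (2640 × £27.00 + 214 × £40.50) ÷ 60 = £1332.45.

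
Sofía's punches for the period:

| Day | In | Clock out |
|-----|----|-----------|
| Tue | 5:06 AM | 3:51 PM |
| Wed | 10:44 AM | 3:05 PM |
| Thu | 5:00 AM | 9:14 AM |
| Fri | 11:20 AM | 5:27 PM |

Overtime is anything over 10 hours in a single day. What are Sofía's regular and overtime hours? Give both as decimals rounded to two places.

Tue: 5:06 AM–3:51 PM = 10 h 45 min
Wed: 10:44 AM–3:05 PM = 4 h 21 min
Thu: 5:00 AM–9:14 AM = 4 h 14 min
Fri: 11:20 AM–5:27 PM = 6 h 7 min
Tue reg 10 h 0 min / OT 0 h 45 min; Wed reg 4 h 21 min / OT 0 h 0 min; Thu reg 4 h 14 min / OT 0 h 0 min; Fri reg 6 h 7 min / OT 0 h 0 min.
Totals: regular 24 h 42 min, overtime 0 h 45 min.

Regular 24.70 hours, overtime 0.75 hours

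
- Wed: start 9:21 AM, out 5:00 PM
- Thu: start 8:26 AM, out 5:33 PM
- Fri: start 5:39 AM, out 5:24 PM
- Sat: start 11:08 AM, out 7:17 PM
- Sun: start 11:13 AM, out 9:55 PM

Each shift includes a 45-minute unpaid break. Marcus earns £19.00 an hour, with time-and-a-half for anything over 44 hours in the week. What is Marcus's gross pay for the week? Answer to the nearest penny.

Wed: 9:21 AM–5:00 PM = 7 h 39 min; less 45 min break → 6 h 54 min
Thu: 8:26 AM–5:33 PM = 9 h 7 min; less 45 min break → 8 h 22 min
Fri: 5:39 AM–5:24 PM = 11 h 45 min; less 45 min break → 11 h 0 min
Sat: 11:08 AM–7:17 PM = 8 h 9 min; less 45 min break → 7 h 24 min
Sun: 11:13 AM–9:55 PM = 10 h 42 min; less 45 min break → 9 h 57 min
Total worked: 43 h 37 min = 2617 min.
Regular 43 h 37 min = 2617 min at £19.00/h; overtime 0 h 0 min = 0 min at £28.50/h.
Pay = (2617 × £19.00 + 0 × £28.50) ÷ 60 = £828.72.

£828.72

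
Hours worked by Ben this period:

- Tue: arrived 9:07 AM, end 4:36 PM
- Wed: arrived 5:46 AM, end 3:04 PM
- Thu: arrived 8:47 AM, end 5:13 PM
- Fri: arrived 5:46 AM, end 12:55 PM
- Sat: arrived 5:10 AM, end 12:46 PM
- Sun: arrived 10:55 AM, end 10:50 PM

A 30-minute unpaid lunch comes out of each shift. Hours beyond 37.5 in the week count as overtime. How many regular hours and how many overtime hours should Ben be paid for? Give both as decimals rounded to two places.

Regular 37.50 hours, overtime 11.38 hours

Tue: 9:07 AM–4:36 PM = 7 h 29 min; less 30 min break → 6 h 59 min
Wed: 5:46 AM–3:04 PM = 9 h 18 min; less 30 min break → 8 h 48 min
Thu: 8:47 AM–5:13 PM = 8 h 26 min; less 30 min break → 7 h 56 min
Fri: 5:46 AM–12:55 PM = 7 h 9 min; less 30 min break → 6 h 39 min
Sat: 5:10 AM–12:46 PM = 7 h 36 min; less 30 min break → 7 h 6 min
Sun: 10:55 AM–10:50 PM = 11 h 55 min; less 30 min break → 11 h 25 min
Total worked: 48 h 53 min = 48.88 h.
Threshold 37.5 h → overtime 11 h 23 min, regular 37 h 30 min.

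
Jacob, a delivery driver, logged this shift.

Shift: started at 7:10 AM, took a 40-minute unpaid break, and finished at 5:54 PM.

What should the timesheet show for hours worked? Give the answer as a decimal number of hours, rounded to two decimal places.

10.07 hours

Shift: 7:10 AM–5:54 PM = 10 h 44 min; less 40 min break → 10 h 4 min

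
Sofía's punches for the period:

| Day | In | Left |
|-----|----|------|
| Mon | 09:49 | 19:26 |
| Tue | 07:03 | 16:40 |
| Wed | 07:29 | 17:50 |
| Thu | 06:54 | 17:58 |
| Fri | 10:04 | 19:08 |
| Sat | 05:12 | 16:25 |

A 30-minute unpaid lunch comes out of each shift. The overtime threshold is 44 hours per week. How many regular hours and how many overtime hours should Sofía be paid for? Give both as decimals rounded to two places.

Mon: 09:49–19:26 = 9 h 37 min; less 30 min break → 9 h 7 min
Tue: 07:03–16:40 = 9 h 37 min; less 30 min break → 9 h 7 min
Wed: 07:29–17:50 = 10 h 21 min; less 30 min break → 9 h 51 min
Thu: 06:54–17:58 = 11 h 4 min; less 30 min break → 10 h 34 min
Fri: 10:04–19:08 = 9 h 4 min; less 30 min break → 8 h 34 min
Sat: 05:12–16:25 = 11 h 13 min; less 30 min break → 10 h 43 min
Total worked: 57 h 56 min = 57.93 h.
Threshold 44 h → overtime 13 h 56 min, regular 44 h 0 min.

Regular 44.00 hours, overtime 13.93 hours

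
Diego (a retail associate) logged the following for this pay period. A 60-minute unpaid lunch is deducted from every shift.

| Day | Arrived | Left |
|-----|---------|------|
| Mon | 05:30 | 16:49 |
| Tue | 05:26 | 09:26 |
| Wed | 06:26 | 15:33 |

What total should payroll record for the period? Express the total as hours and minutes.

21 h 26 min

Mon: 05:30–16:49 = 11 h 19 min; less 60 min break → 10 h 19 min
Tue: 05:26–09:26 = 4 h 0 min; less 60 min break → 3 h 0 min
Wed: 06:26–15:33 = 9 h 7 min; less 60 min break → 8 h 7 min
Total: 10 h 19 min + 3 h 0 min + 8 h 7 min = 21 h 26 min.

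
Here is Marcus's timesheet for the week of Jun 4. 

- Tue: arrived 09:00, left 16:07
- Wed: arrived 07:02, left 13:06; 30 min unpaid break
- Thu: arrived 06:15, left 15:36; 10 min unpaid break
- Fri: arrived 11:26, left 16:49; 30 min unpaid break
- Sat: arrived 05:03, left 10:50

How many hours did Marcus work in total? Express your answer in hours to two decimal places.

Tue: 09:00–16:07 = 7 h 7 min
Wed: 07:02–13:06 = 6 h 4 min; less 30 min break → 5 h 34 min
Thu: 06:15–15:36 = 9 h 21 min; less 10 min break → 9 h 11 min
Fri: 11:26–16:49 = 5 h 23 min; less 30 min break → 4 h 53 min
Sat: 05:03–10:50 = 5 h 47 min
Total: 7 h 7 min + 5 h 34 min + 9 h 11 min + 4 h 53 min + 5 h 47 min = 32 h 32 min.

32.53 hours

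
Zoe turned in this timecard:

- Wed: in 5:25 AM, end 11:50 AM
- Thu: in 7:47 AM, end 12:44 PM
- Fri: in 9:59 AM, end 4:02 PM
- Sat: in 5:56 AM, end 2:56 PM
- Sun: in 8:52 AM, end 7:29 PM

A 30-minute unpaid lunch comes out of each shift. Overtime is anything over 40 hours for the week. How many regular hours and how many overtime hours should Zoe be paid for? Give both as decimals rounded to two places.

Regular 34.53 hours, overtime 0.00 hours

Wed: 5:25 AM–11:50 AM = 6 h 25 min; less 30 min break → 5 h 55 min
Thu: 7:47 AM–12:44 PM = 4 h 57 min; less 30 min break → 4 h 27 min
Fri: 9:59 AM–4:02 PM = 6 h 3 min; less 30 min break → 5 h 33 min
Sat: 5:56 AM–2:56 PM = 9 h 0 min; less 30 min break → 8 h 30 min
Sun: 8:52 AM–7:29 PM = 10 h 37 min; less 30 min break → 10 h 7 min
Total worked: 34 h 32 min = 34.53 h.
Threshold 40 h → overtime 0 h 0 min, regular 34 h 32 min.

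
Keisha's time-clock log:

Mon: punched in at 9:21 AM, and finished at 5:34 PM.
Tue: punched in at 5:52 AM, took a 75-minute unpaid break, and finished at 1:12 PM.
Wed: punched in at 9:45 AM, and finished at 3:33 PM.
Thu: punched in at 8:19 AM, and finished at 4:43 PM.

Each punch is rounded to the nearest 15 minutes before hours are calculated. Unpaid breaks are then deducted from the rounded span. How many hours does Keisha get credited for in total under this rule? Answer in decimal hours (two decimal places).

28.75 hours

Mon: in 9:21 AM→9:15 AM, out 5:34 PM→5:30 PM; 8 h 15 min
Tue: in 5:52 AM→5:45 AM, out 1:12 PM→1:15 PM; 7 h 30 min − 75 min = 6 h 15 min
Wed: in 9:45 AM→9:45 AM, out 3:33 PM→3:30 PM; 5 h 45 min
Thu: in 8:19 AM→8:15 AM, out 4:43 PM→4:45 PM; 8 h 30 min
Total credited: 28 h 45 min.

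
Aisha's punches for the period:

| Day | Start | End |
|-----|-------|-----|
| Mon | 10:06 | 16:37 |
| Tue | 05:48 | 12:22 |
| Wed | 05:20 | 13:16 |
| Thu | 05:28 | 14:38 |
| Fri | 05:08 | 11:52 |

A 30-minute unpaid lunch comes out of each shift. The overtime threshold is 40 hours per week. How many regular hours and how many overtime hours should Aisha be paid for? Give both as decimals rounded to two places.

Regular 34.42 hours, overtime 0.00 hours

Mon: 10:06–16:37 = 6 h 31 min; less 30 min break → 6 h 1 min
Tue: 05:48–12:22 = 6 h 34 min; less 30 min break → 6 h 4 min
Wed: 05:20–13:16 = 7 h 56 min; less 30 min break → 7 h 26 min
Thu: 05:28–14:38 = 9 h 10 min; less 30 min break → 8 h 40 min
Fri: 05:08–11:52 = 6 h 44 min; less 30 min break → 6 h 14 min
Total worked: 34 h 25 min = 34.42 h.
Threshold 40 h → overtime 0 h 0 min, regular 34 h 25 min.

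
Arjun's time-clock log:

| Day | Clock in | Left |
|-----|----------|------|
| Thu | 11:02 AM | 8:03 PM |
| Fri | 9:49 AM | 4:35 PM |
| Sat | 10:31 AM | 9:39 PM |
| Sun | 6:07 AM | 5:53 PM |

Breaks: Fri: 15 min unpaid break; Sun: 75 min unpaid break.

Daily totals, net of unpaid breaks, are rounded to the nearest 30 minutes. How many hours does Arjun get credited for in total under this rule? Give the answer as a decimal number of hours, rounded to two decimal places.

37.00 hours

Thu: 11:02 AM–8:03 PM = 9 h 1 min → rounds to 9 h 0 min
Fri: 9:49 AM–4:35 PM = 6 h 46 min − 15 min = 6 h 31 min → rounds to 6 h 30 min
Sat: 10:31 AM–9:39 PM = 11 h 8 min → rounds to 11 h 0 min
Sun: 6:07 AM–5:53 PM = 11 h 46 min − 75 min = 10 h 31 min → rounds to 10 h 30 min
Total credited: 37 h 0 min.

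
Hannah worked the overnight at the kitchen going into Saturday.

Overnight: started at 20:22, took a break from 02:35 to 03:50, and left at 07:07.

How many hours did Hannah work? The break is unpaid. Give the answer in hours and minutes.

Overnight: 20:22 → midnight = 3 h 38 min; midnight → 07:07 = 7 h 7 min; span 10 h 45 min; less 75 min break → 9 h 30 min

9 h 30 min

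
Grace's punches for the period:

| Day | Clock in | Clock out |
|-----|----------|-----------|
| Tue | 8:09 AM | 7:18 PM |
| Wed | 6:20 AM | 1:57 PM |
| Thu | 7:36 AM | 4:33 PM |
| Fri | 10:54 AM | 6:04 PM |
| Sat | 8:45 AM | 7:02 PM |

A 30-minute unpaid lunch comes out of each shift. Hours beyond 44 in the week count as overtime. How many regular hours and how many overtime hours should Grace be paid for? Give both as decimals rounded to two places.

Regular 42.67 hours, overtime 0.00 hours

Tue: 8:09 AM–7:18 PM = 11 h 9 min; less 30 min break → 10 h 39 min
Wed: 6:20 AM–1:57 PM = 7 h 37 min; less 30 min break → 7 h 7 min
Thu: 7:36 AM–4:33 PM = 8 h 57 min; less 30 min break → 8 h 27 min
Fri: 10:54 AM–6:04 PM = 7 h 10 min; less 30 min break → 6 h 40 min
Sat: 8:45 AM–7:02 PM = 10 h 17 min; less 30 min break → 9 h 47 min
Total worked: 42 h 40 min = 42.67 h.
Threshold 44 h → overtime 0 h 0 min, regular 42 h 40 min.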